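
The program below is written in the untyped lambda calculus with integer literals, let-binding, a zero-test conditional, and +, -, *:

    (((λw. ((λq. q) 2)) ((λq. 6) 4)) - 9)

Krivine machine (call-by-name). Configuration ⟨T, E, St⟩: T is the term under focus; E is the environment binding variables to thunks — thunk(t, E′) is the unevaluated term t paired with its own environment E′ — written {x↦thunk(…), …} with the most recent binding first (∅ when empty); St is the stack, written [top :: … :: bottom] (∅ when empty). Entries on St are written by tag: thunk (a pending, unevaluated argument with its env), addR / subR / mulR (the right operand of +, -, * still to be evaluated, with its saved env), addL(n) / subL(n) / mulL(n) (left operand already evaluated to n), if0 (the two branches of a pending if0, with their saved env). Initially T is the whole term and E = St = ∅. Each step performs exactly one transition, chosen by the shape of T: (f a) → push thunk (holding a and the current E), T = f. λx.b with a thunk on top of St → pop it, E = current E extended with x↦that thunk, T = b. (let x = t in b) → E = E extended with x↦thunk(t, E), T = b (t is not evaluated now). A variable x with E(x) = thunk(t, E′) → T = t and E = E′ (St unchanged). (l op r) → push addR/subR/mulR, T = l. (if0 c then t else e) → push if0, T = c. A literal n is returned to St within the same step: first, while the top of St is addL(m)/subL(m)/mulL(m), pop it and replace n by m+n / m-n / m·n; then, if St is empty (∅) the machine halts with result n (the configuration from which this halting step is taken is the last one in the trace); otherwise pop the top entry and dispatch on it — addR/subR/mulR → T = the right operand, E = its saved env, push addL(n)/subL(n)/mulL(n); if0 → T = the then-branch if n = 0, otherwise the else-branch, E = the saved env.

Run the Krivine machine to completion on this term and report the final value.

[0] ⟨T=(((λw. ((λq. q) 2)) ((λq. 6) 4)) - 9); E=∅; St=∅⟩
[1] ⟨T=((λw. ((λq. q) 2)) ((λq. 6) 4)); E=∅; St=[subR]⟩
[2] ⟨T=(λw. ((λq. q) 2)); E=∅; St=[thunk :: subR]⟩
[3] ⟨T=((λq. q) 2); E={w↦thunk(((λq. 6) 4), ∅)}; St=[subR]⟩
[4] ⟨T=(λq. q); E={w↦thunk(((λq. 6) 4), ∅)}; St=[thunk :: subR]⟩
[5] ⟨T=q; E={q↦thunk(2, {w↦thunk(((λq. 6) 4), ∅)}), w↦thunk(((λq. 6) 4), ∅)}; St=[subR]⟩
[6] ⟨T=2; E={w↦thunk(((λq. 6) 4), ∅)}; St=[subR]⟩
[7] ⟨T=9; E=∅; St=[subL(2)]⟩
→ final value -7

Answer: -7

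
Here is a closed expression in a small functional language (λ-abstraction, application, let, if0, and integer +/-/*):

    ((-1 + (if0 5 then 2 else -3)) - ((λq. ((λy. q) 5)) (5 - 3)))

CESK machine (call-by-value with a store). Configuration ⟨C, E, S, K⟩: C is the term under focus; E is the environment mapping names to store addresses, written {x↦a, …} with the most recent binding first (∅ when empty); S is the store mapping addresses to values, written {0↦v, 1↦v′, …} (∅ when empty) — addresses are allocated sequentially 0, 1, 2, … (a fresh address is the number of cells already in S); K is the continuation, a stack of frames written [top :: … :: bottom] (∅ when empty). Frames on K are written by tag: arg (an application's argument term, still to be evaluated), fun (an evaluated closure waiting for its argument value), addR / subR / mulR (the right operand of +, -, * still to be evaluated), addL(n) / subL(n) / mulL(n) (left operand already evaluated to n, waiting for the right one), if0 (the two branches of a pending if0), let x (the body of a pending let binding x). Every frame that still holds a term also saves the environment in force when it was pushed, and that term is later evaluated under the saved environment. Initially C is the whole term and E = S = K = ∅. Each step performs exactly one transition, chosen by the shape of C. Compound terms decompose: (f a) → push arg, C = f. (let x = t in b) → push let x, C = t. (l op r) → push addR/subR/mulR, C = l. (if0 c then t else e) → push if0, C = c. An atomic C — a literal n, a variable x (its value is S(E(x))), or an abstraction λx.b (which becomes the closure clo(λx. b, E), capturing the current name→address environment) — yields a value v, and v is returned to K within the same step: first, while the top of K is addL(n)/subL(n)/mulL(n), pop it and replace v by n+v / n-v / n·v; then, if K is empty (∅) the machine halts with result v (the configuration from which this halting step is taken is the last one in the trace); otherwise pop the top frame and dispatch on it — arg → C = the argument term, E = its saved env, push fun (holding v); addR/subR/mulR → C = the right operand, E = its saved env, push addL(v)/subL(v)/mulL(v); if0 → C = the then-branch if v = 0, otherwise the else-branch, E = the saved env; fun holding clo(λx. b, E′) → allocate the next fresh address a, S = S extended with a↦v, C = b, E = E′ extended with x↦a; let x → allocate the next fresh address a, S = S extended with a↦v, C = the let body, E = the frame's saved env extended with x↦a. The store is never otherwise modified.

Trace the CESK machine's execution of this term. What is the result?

t=0: <C=((-1 + (if0 5 then 2 else -3)) - ((λq. ((λy. q) 5)) (5 - 3))), E=∅, S=∅, K=∅>
t=1: <C=(-1 + (if0 5 then 2 else -3)), E=∅, S=∅, K=[subR]>
t=2: <C=-1, E=∅, S=∅, K=[addR :: subR]>
t=3: <C=(if0 5 then 2 else -3), E=∅, S=∅, K=[addL(-1) :: subR]>
t=4: <C=5, E=∅, S=∅, K=[if0 :: addL(-1) :: subR]>
t=5: <C=-3, E=∅, S=∅, K=[addL(-1) :: subR]>
t=6: <C=((λq. ((λy. q) 5)) (5 - 3)), E=∅, S=∅, K=[subL(-4)]>
t=7: <C=(λq. ((λy. q) 5)), E=∅, S=∅, K=[arg :: subL(-4)]>
t=8: <C=(5 - 3), E=∅, S=∅, K=[fun :: subL(-4)]>
t=9: <C=5, E=∅, S=∅, K=[subR :: fun :: subL(-4)]>
t=10: <C=3, E=∅, S=∅, K=[subL(5) :: fun :: subL(-4)]>
t=11: <C=((λy. q) 5), E={q↦0}, S={0↦2}, K=[subL(-4)]>
t=12: <C=(λy. q), E={q↦0}, S={0↦2}, K=[arg :: subL(-4)]>
t=13: <C=5, E={q↦0}, S={0↦2}, K=[fun :: subL(-4)]>
t=14: <C=q, E={y↦1, q↦0}, S={0↦2, 1↦5}, K=[subL(-4)]>
→ final value -6

Answer: -6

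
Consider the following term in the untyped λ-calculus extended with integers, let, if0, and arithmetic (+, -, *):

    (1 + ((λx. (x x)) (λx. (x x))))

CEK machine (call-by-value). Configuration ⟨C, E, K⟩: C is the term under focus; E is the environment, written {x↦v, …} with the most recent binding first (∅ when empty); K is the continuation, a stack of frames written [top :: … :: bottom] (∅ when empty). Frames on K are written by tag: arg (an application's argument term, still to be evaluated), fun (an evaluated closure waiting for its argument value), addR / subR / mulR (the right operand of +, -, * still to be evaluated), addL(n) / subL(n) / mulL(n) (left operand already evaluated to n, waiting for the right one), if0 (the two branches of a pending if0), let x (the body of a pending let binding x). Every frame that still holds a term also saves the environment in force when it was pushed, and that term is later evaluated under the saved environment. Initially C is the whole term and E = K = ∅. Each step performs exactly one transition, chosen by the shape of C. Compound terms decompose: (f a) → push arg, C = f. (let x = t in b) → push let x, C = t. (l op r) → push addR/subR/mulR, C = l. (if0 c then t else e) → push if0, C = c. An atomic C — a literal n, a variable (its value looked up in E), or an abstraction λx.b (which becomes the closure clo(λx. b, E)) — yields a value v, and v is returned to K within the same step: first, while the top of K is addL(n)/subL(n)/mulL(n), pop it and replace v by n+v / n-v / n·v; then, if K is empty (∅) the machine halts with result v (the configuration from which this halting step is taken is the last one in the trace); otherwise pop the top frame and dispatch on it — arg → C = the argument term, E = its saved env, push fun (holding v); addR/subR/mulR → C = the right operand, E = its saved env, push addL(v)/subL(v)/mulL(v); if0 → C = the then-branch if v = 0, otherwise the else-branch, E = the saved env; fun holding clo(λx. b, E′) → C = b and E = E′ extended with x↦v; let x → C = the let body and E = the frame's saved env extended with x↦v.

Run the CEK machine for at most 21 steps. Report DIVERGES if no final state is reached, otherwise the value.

Answer: DIVERGES (no final state within 21 steps)

Machine steps:
0. [C=(1 + ((λx. (x x)) (λx. (x x)))) | E=∅ | K=∅]
1. [C=1 | E=∅ | K=[addR]]
2. [C=((λx. (x x)) (λx. (x x))) | E=∅ | K=[addL(1)]]
3. [C=(λx. (x x)) | E=∅ | K=[arg :: addL(1)]]
4. [C=(λx. (x x)) | E=∅ | K=[fun :: addL(1)]]
5. [C=(x x) | E={x↦clo(λx. (x x), ∅)} | K=[addL(1)]]
6. [C=x | E={x↦clo(λx. (x x), ∅)} | K=[arg :: addL(1)]]
7. [C=x | E={x↦clo(λx. (x x), ∅)} | K=[fun :: addL(1)]]
… configuration repeats with period 3 (steps 5–7 recur indefinitely) …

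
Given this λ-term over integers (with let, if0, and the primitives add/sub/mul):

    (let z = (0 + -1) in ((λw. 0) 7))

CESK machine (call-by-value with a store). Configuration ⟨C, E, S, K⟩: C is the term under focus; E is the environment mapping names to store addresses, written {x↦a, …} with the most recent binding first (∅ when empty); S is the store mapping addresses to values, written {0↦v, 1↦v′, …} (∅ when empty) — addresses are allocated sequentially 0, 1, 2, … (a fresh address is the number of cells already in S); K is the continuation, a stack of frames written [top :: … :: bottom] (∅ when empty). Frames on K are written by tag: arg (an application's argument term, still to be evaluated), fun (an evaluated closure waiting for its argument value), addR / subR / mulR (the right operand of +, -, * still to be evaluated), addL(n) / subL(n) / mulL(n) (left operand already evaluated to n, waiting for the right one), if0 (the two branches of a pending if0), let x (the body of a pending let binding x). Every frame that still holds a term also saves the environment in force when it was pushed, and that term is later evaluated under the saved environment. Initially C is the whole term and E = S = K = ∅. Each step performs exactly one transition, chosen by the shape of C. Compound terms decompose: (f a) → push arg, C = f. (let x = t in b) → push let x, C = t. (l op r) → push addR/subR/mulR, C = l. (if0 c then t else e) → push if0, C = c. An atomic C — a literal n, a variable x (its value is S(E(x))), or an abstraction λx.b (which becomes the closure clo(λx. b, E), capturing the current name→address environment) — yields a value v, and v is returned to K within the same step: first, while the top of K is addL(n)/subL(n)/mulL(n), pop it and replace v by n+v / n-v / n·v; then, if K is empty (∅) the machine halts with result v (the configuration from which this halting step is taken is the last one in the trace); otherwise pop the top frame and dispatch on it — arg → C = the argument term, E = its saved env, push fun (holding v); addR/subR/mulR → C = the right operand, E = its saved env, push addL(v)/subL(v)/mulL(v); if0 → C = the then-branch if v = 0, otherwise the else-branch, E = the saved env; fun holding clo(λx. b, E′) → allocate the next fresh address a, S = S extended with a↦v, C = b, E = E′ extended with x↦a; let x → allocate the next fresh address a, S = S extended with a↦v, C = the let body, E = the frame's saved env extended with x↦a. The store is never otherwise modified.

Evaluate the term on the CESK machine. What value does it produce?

t=0: ⟨C=(let z = (0 + -1) in ((λw. 0) 7)); E=∅; S=∅; K=∅⟩
t=1: ⟨C=(0 + -1); E=∅; S=∅; K=[let z]⟩
t=2: ⟨C=0; E=∅; S=∅; K=[addR :: let z]⟩
t=3: ⟨C=-1; E=∅; S=∅; K=[addL(0) :: let z]⟩
t=4: ⟨C=((λw. 0) 7); E={z↦0}; S={0↦-1}; K=∅⟩
t=5: ⟨C=(λw. 0); E={z↦0}; S={0↦-1}; K=[arg]⟩
t=6: ⟨C=7; E={z↦0}; S={0↦-1}; K=[fun]⟩
t=7: ⟨C=0; E={w↦1, z↦0}; S={0↦-1, 1↦7}; K=∅⟩
→ final value 0

Answer: 0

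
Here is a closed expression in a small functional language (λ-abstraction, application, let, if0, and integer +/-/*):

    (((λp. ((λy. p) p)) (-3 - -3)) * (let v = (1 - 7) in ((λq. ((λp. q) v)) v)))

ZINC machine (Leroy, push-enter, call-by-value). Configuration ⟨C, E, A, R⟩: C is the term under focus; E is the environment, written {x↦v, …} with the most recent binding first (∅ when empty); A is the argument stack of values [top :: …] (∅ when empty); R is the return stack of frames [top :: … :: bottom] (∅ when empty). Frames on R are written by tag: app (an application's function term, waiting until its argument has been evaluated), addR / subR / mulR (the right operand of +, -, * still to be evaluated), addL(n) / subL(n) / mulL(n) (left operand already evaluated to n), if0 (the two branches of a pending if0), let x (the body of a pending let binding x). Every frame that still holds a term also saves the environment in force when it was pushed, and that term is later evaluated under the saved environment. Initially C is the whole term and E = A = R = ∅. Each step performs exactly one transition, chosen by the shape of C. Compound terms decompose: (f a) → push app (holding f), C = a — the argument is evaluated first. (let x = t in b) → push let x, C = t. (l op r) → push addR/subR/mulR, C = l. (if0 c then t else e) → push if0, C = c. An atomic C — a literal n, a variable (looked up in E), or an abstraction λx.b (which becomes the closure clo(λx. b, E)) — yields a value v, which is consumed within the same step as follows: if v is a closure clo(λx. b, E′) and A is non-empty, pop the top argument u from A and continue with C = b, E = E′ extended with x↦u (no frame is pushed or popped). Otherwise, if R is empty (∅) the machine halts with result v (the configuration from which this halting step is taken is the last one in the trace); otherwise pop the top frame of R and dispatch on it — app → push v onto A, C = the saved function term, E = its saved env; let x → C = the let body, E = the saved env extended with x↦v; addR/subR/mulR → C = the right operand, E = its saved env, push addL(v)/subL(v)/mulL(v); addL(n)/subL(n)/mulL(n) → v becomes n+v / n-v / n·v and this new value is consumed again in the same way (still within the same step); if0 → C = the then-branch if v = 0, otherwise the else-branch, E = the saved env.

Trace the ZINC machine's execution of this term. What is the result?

Answer: 0

Execution trace:
[0] <C=(((λp. ((λy. p) p)) (-3 - -3)) * (let v = (1 - 7) in ((λq. ((λp. q) v)) v))), E=∅, A=∅, R=∅>
[1] <C=((λp. ((λy. p) p)) (-3 - -3)), E=∅, A=∅, R=[mulR]>
[2] <C=(-3 - -3), E=∅, A=∅, R=[app :: mulR]>
[3] <C=-3, E=∅, A=∅, R=[subR :: app :: mulR]>
[4] <C=-3, E=∅, A=∅, R=[subL(-3) :: app :: mulR]>
[5] <C=(λp. ((λy. p) p)), E=∅, A=[0], R=[mulR]>
[6] <C=((λy. p) p), E={p↦0}, A=∅, R=[mulR]>
[7] <C=p, E={p↦0}, A=∅, R=[app :: mulR]>
[8] <C=(λy. p), E={p↦0}, A=[0], R=[mulR]>
[9] <C=p, E={y↦0, p↦0}, A=∅, R=[mulR]>
[10] <C=(let v = (1 - 7) in ((λq. ((λp. q) v)) v)), E=∅, A=∅, R=[mulL(0)]>
[11] <C=(1 - 7), E=∅, A=∅, R=[let v :: mulL(0)]>
[12] <C=1, E=∅, A=∅, R=[subR :: let v :: mulL(0)]>
[13] <C=7, E=∅, A=∅, R=[subL(1) :: let v :: mulL(0)]>
[14] <C=((λq. ((λp. q) v)) v), E={v↦-6}, A=∅, R=[mulL(0)]>
[15] <C=v, E={v↦-6}, A=∅, R=[app :: mulL(0)]>
[16] <C=(λq. ((λp. q) v)), E={v↦-6}, A=[-6], R=[mulL(0)]>
[17] <C=((λp. q) v), E={q↦-6, v↦-6}, A=∅, R=[mulL(0)]>
[18] <C=v, E={q↦-6, v↦-6}, A=∅, R=[app :: mulL(0)]>
[19] <C=(λp. q), E={q↦-6, v↦-6}, A=[-6], R=[mulL(0)]>
[20] <C=q, E={p↦-6, q↦-6, v↦-6}, A=∅, R=[mulL(0)]>
→ final value 0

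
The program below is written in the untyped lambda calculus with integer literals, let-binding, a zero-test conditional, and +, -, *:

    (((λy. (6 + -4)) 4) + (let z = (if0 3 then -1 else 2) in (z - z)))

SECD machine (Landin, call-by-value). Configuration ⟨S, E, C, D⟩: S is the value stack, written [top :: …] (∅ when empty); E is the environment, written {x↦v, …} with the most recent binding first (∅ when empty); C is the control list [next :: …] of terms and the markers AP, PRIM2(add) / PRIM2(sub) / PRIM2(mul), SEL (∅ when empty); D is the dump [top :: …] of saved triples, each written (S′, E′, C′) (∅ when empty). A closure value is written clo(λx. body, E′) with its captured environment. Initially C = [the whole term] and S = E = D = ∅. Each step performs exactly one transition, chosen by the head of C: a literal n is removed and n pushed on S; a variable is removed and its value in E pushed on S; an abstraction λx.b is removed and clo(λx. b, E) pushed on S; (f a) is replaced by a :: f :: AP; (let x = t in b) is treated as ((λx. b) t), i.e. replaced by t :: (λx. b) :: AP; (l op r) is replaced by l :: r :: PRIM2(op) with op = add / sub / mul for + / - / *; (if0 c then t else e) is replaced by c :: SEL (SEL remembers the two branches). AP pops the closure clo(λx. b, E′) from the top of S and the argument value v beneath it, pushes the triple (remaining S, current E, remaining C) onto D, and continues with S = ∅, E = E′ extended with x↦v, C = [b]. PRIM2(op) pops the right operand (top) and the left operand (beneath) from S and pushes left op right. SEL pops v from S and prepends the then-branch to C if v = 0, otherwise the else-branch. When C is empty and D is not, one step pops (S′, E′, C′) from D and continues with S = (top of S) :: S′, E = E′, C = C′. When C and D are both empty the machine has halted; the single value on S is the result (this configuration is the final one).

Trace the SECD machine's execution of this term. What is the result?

Answer: 2

Derivation:
t=0: [S=∅ | E=∅ | C=[(((λy. (6 + -4)) 4) + (let z = (if0 3 then -1 else 2) in (z - z)))] | D=∅]
t=1: [S=∅ | E=∅ | C=[((λy. (6 + -4)) 4) :: (let z = (if0 3 then -1 else 2) in (z - z)) :: PRIM2(add)] | D=∅]
t=2: [S=∅ | E=∅ | C=[4 :: (λy. (6 + -4)) :: AP :: (let z = (if0 3 then -1 else 2) in (z - z)) :: PRIM2(add)] | D=∅]
t=3: [S=[4] | E=∅ | C=[(λy. (6 + -4)) :: AP :: (let z = (if0 3 then -1 else 2) in (z - z)) :: PRIM2(add)] | D=∅]
t=4: [S=[clo(λy. (6 + -4), ∅) :: 4] | E=∅ | C=[AP :: (let z = (if0 3 then -1 else 2) in (z - z)) :: PRIM2(add)] | D=∅]
t=5: [S=∅ | E={y↦4} | C=[(6 + -4)] | D=[(∅, ∅, [(let z = (if0 3 then -1 else 2) in (z - z)) :: PRIM2(add)])]]
t=6: [S=∅ | E={y↦4} | C=[6 :: -4 :: PRIM2(add)] | D=[(∅, ∅, [(let z = (if0 3 then -1 else 2) in (z - z)) :: PRIM2(add)])]]
t=7: [S=[6] | E={y↦4} | C=[-4 :: PRIM2(add)] | D=[(∅, ∅, [(let z = (if0 3 then -1 else 2) in (z - z)) :: PRIM2(add)])]]
t=8: [S=[-4 :: 6] | E={y↦4} | C=[PRIM2(add)] | D=[(∅, ∅, [(let z = (if0 3 then -1 else 2) in (z - z)) :: PRIM2(add)])]]
t=9: [S=[2] | E={y↦4} | C=∅ | D=[(∅, ∅, [(let z = (if0 3 then -1 else 2) in (z - z)) :: PRIM2(add)])]]
t=10: [S=[2] | E=∅ | C=[(let z = (if0 3 then -1 else 2) in (z - z)) :: PRIM2(add)] | D=∅]
t=11: [S=[2] | E=∅ | C=[(if0 3 then -1 else 2) :: (λz. (z - z)) :: AP :: PRIM2(add)] | D=∅]
t=12: [S=[2] | E=∅ | C=[3 :: SEL :: (λz. (z - z)) :: AP :: PRIM2(add)] | D=∅]
t=13: [S=[3 :: 2] | E=∅ | C=[SEL :: (λz. (z - z)) :: AP :: PRIM2(add)] | D=∅]
t=14: [S=[2] | E=∅ | C=[2 :: (λz. (z - z)) :: AP :: PRIM2(add)] | D=∅]
t=15: [S=[2 :: 2] | E=∅ | C=[(λz. (z - z)) :: AP :: PRIM2(add)] | D=∅]
t=16: [S=[clo(λz. (z - z), ∅) :: 2 :: 2] | E=∅ | C=[AP :: PRIM2(add)] | D=∅]
t=17: [S=∅ | E={z↦2} | C=[(z - z)] | D=[([2], ∅, [PRIM2(add)])]]
t=18: [S=∅ | E={z↦2} | C=[z :: z :: PRIM2(sub)] | D=[([2], ∅, [PRIM2(add)])]]
t=19: [S=[2] | E={z↦2} | C=[z :: PRIM2(sub)] | D=[([2], ∅, [PRIM2(add)])]]
t=20: [S=[2 :: 2] | E={z↦2} | C=[PRIM2(sub)] | D=[([2], ∅, [PRIM2(add)])]]
t=21: [S=[0] | E={z↦2} | C=∅ | D=[([2], ∅, [PRIM2(add)])]]
t=22: [S=[0 :: 2] | E=∅ | C=[PRIM2(add)] | D=∅]
t=23: [S=[2] | E=∅ | C=∅ | D=∅]
→ final value 2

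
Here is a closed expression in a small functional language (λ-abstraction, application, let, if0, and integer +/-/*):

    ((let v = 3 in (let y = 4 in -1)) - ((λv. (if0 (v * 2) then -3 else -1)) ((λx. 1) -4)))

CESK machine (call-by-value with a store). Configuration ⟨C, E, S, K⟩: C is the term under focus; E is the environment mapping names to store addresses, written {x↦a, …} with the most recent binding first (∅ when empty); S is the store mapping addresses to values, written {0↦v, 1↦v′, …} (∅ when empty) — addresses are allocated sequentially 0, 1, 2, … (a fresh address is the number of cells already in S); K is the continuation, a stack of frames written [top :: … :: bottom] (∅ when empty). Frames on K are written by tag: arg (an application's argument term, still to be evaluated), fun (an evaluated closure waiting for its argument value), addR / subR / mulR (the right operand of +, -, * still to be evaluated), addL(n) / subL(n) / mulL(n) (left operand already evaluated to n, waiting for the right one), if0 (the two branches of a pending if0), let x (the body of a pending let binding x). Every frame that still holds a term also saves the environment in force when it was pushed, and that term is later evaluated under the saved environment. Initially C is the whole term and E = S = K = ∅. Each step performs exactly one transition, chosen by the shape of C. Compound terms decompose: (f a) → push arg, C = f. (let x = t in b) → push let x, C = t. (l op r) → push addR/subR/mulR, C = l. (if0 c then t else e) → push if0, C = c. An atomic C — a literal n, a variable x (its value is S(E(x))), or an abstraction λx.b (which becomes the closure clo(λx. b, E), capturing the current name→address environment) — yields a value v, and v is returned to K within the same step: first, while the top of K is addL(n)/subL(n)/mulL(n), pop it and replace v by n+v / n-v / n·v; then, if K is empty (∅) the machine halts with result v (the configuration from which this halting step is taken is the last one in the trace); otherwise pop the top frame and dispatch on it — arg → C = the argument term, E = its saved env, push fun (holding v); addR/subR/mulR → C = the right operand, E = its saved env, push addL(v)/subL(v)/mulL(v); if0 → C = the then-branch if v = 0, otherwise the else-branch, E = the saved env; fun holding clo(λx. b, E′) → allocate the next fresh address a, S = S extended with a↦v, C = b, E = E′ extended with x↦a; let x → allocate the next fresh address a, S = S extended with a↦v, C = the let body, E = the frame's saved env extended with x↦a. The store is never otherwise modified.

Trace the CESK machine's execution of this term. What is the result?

0. [C=((let v = 3 in (let y = 4 in -1)) - ((λv. (if0 (v * 2) then -3 else -1)) ((λx. 1) -4))) | E=∅ | S=∅ | K=∅]
1. [C=(let v = 3 in (let y = 4 in -1)) | E=∅ | S=∅ | K=[subR]]
2. [C=3 | E=∅ | S=∅ | K=[let v :: subR]]
3. [C=(let y = 4 in -1) | E={v↦0} | S={0↦3} | K=[subR]]
4. [C=4 | E={v↦0} | S={0↦3} | K=[let y :: subR]]
5. [C=-1 | E={y↦1, v↦0} | S={0↦3, 1↦4} | K=[subR]]
6. [C=((λv. (if0 (v * 2) then -3 else -1)) ((λx. 1) -4)) | E=∅ | S={0↦3, 1↦4} | K=[subL(-1)]]
7. [C=(λv. (if0 (v * 2) then -3 else -1)) | E=∅ | S={0↦3, 1↦4} | K=[arg :: subL(-1)]]
8. [C=((λx. 1) -4) | E=∅ | S={0↦3, 1↦4} | K=[fun :: subL(-1)]]
9. [C=(λx. 1) | E=∅ | S={0↦3, 1↦4} | K=[arg :: fun :: subL(-1)]]
10. [C=-4 | E=∅ | S={0↦3, 1↦4} | K=[fun :: fun :: subL(-1)]]
11. [C=1 | E={x↦2} | S={0↦3, 1↦4, 2↦-4} | K=[fun :: subL(-1)]]
12. [C=(if0 (v * 2) then -3 else -1) | E={v↦3} | S={0↦3, 1↦4, 2↦-4, 3↦1} | K=[subL(-1)]]
13. [C=(v * 2) | E={v↦3} | S={0↦3, 1↦4, 2↦-4, 3↦1} | K=[if0 :: subL(-1)]]
14. [C=v | E={v↦3} | S={0↦3, 1↦4, 2↦-4, 3↦1} | K=[mulR :: if0 :: subL(-1)]]
15. [C=2 | E={v↦3} | S={0↦3, 1↦4, 2↦-4, 3↦1} | K=[mulL(1) :: if0 :: subL(-1)]]
16. [C=-1 | E={v↦3} | S={0↦3, 1↦4, 2↦-4, 3↦1} | K=[subL(-1)]]
→ final value 0

Answer: 0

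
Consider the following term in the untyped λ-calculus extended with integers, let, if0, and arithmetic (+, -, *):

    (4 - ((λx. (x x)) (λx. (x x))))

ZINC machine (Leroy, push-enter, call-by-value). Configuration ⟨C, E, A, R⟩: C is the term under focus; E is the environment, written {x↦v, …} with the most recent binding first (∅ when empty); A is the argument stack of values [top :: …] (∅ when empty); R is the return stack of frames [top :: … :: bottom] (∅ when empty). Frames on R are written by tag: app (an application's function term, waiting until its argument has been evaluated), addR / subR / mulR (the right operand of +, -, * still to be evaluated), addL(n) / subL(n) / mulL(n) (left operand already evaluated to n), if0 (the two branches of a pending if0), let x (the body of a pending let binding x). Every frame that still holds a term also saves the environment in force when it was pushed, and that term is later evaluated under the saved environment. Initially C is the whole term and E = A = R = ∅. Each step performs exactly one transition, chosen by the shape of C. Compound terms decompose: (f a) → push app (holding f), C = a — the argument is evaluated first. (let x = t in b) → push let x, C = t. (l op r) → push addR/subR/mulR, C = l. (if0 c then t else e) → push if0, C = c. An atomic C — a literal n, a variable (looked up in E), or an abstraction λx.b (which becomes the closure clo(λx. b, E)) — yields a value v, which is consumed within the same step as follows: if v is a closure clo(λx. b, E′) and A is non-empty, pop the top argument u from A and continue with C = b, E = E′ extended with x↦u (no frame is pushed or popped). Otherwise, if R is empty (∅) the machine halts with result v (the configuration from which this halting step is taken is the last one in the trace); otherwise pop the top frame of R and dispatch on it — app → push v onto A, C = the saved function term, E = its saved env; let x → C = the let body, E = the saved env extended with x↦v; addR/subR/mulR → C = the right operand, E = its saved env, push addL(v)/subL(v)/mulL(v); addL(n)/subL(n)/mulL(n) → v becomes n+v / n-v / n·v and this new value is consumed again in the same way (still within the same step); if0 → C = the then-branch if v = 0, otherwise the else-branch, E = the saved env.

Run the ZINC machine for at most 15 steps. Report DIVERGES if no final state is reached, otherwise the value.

Answer: DIVERGES (no final state within 15 steps)

Machine steps:
t=0: [C=(4 - ((λx. (x x)) (λx. (x x)))) | E=∅ | A=∅ | R=∅]
t=1: [C=4 | E=∅ | A=∅ | R=[subR]]
t=2: [C=((λx. (x x)) (λx. (x x))) | E=∅ | A=∅ | R=[subL(4)]]
t=3: [C=(λx. (x x)) | E=∅ | A=∅ | R=[app :: subL(4)]]
t=4: [C=(λx. (x x)) | E=∅ | A=[clo(λx. (x x), ∅)] | R=[subL(4)]]
t=5: [C=(x x) | E={x↦clo(λx. (x x), ∅)} | A=∅ | R=[subL(4)]]
t=6: [C=x | E={x↦clo(λx. (x x), ∅)} | A=∅ | R=[app :: subL(4)]]
t=7: [C=x | E={x↦clo(λx. (x x), ∅)} | A=[clo(λx. (x x), ∅)] | R=[subL(4)]]
… configuration repeats with period 3 (steps 5–7 recur indefinitely) …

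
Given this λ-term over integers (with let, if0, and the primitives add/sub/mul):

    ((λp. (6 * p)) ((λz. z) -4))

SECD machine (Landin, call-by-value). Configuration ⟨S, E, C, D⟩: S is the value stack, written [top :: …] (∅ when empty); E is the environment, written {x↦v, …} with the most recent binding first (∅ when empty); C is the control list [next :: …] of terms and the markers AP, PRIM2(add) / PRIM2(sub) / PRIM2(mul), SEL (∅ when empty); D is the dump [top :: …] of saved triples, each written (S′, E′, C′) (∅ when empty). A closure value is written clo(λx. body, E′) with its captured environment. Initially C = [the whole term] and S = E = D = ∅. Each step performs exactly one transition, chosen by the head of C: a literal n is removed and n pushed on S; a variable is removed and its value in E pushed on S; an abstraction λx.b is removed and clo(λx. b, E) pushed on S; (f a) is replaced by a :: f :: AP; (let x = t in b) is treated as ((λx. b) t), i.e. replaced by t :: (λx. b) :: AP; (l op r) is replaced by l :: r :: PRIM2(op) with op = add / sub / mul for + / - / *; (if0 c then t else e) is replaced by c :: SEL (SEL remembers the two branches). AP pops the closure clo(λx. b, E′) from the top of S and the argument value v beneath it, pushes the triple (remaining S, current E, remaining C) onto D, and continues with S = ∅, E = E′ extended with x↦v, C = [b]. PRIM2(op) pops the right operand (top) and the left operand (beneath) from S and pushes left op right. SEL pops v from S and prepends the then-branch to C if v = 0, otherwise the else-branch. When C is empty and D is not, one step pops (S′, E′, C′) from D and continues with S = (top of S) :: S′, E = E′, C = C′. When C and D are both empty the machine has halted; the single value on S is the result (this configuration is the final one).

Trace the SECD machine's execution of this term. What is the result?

Answer: -24

Execution trace:
t=0: <S=∅, E=∅, C=[((λp. (6 * p)) ((λz. z) -4))], D=∅>
t=1: <S=∅, E=∅, C=[((λz. z) -4) :: (λp. (6 * p)) :: AP], D=∅>
t=2: <S=∅, E=∅, C=[-4 :: (λz. z) :: AP :: (λp. (6 * p)) :: AP], D=∅>
t=3: <S=[-4], E=∅, C=[(λz. z) :: AP :: (λp. (6 * p)) :: AP], D=∅>
t=4: <S=[clo(λz. z, ∅) :: -4], E=∅, C=[AP :: (λp. (6 * p)) :: AP], D=∅>
t=5: <S=∅, E={z↦-4}, C=[z], D=[(∅, ∅, [(λp. (6 * p)) :: AP])]>
t=6: <S=[-4], E={z↦-4}, C=∅, D=[(∅, ∅, [(λp. (6 * p)) :: AP])]>
t=7: <S=[-4], E=∅, C=[(λp. (6 * p)) :: AP], D=∅>
t=8: <S=[clo(λp. (6 * p), ∅) :: -4], E=∅, C=[AP], D=∅>
t=9: <S=∅, E={p↦-4}, C=[(6 * p)], D=[(∅, ∅, ∅)]>
t=10: <S=∅, E={p↦-4}, C=[6 :: p :: PRIM2(mul)], D=[(∅, ∅, ∅)]>
t=11: <S=[6], E={p↦-4}, C=[p :: PRIM2(mul)], D=[(∅, ∅, ∅)]>
t=12: <S=[-4 :: 6], E={p↦-4}, C=[PRIM2(mul)], D=[(∅, ∅, ∅)]>
t=13: <S=[-24], E={p↦-4}, C=∅, D=[(∅, ∅, ∅)]>
t=14: <S=[-24], E=∅, C=∅, D=∅>
→ final value -24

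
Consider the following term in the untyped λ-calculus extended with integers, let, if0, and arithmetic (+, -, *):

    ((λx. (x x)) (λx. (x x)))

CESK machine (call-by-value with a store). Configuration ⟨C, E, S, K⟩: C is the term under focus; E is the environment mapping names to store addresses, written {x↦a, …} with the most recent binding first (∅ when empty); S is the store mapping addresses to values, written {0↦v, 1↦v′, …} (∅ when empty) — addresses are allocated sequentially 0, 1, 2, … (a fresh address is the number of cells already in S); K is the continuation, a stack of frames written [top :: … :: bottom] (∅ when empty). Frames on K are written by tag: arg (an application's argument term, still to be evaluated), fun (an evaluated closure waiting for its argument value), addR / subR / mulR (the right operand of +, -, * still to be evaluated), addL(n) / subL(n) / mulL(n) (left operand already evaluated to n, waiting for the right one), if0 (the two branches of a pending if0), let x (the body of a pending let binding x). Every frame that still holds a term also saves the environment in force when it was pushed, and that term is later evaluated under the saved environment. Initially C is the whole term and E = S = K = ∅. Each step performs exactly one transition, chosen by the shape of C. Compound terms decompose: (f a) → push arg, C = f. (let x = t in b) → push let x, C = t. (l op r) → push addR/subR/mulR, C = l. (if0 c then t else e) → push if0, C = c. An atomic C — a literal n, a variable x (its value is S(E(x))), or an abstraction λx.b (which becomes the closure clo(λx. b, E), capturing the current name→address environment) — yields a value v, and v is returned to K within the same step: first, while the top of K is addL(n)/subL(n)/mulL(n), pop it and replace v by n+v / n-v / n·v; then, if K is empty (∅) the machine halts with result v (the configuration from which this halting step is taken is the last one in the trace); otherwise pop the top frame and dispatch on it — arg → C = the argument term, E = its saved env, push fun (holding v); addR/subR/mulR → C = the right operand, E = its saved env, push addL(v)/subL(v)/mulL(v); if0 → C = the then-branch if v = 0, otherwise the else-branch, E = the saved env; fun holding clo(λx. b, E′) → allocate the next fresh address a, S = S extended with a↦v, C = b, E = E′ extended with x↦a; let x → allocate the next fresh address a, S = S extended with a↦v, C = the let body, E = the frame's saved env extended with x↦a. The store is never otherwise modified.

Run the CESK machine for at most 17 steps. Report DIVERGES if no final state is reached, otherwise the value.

Answer: DIVERGES (no final state within 17 steps)

Machine steps:
0. [C=((λx. (x x)) (λx. (x x))) | E=∅ | S=∅ | K=∅]
1. [C=(λx. (x x)) | E=∅ | S=∅ | K=[arg]]
2. [C=(λx. (x x)) | E=∅ | S=∅ | K=[fun]]
3. [C=(x x) | E={x↦0} | S={0↦clo(λx. (x x), ∅)} | K=∅]
4. [C=x | E={x↦0} | S={0↦clo(λx. (x x), ∅)} | K=[arg]]
5. [C=x | E={x↦0} | S={0↦clo(λx. (x x), ∅)} | K=[fun]]
6. [C=(x x) | E={x↦1} | S={0↦clo(λx. (x x), ∅), 1↦clo(λx. (x x), ∅)} | K=∅]
7. [C=x | E={x↦1} | S={0↦clo(λx. (x x), ∅), 1↦clo(λx. (x x), ∅)} | K=[arg]]
8. [C=x | E={x↦1} | S={0↦clo(λx. (x x), ∅), 1↦clo(λx. (x x), ∅)} | K=[fun]]
9. [C=(x x) | E={x↦2} | S={0↦clo(λx. (x x), ∅), 1↦clo(λx. (x x), ∅), 2↦clo(λx. (x x), ∅)} | K=∅]
10. [C=x | E={x↦2} | S={0↦clo(λx. (x x), ∅), 1↦clo(λx. (x x), ∅), 2↦clo(λx. (x x), ∅)} | K=[arg]]
11. [C=x | E={x↦2} | S={0↦clo(λx. (x x), ∅), 1↦clo(λx. (x x), ∅), 2↦clo(λx. (x x), ∅)} | K=[fun]]
12. [C=(x x) | E={x↦3} | S={0↦clo(λx. (x x), ∅), 1↦clo(λx. (x x), ∅), 2↦clo(λx. (x x), ∅), 3↦clo(λx. (x x), ∅)} | K=∅]
13. [C=x | E={x↦3} | S={0↦clo(λx. (x x), ∅), 1↦clo(λx. (x x), ∅), 2↦clo(λx. (x x), ∅), 3↦clo(λx. (x x), ∅)} | K=[arg]]
14. [C=x | E={x↦3} | S={0↦clo(λx. (x x), ∅), 1↦clo(λx. (x x), ∅), 2↦clo(λx. (x x), ∅), 3↦clo(λx. (x x), ∅)} | K=[fun]]
15. [C=(x x) | E={x↦4} | S={0↦clo(λx. (x x), ∅), 1↦clo(λx. (x x), ∅), 2↦clo(λx. (x x), ∅), 3↦clo(λx. (x x), ∅), 4↦clo(λx. (x x), ∅)} | K=∅]
16. [C=x | E={x↦4} | S={0↦clo(λx. (x x), ∅), 1↦clo(λx. (x x), ∅), 2↦clo(λx. (x x), ∅), 3↦clo(λx. (x x), ∅), 4↦clo(λx. (x x), ∅)} | K=[arg]]
17. [C=x | E={x↦4} | S={0↦clo(λx. (x x), ∅), 1↦clo(λx. (x x), ∅), 2↦clo(λx. (x x), ∅), 3↦clo(λx. (x x), ∅), 4↦clo(λx. (x x), ∅)} | K=[fun]]
→ 17 transitions taken and the configuration is still not final: no result within 17 steps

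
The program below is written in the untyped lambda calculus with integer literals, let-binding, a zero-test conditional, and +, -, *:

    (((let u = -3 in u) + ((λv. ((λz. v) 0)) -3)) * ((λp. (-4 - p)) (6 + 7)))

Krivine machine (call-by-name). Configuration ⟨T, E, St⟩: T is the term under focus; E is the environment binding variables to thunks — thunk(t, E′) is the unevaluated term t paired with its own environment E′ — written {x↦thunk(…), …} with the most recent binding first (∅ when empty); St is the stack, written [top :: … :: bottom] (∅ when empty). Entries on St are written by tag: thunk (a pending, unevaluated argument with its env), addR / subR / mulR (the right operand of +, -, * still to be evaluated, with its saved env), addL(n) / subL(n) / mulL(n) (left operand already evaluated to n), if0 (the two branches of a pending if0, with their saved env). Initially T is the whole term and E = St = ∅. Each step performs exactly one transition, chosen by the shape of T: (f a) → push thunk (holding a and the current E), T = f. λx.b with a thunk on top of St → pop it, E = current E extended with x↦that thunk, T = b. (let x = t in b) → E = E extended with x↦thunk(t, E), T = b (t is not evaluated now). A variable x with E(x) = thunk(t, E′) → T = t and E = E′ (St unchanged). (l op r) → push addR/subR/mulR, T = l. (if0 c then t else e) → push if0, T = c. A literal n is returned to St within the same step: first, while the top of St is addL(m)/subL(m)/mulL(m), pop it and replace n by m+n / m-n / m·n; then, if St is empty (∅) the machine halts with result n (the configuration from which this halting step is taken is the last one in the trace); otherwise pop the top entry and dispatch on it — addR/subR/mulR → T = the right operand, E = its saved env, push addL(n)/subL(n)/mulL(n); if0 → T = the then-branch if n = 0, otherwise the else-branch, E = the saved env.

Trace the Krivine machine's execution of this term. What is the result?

Answer: 102

Execution trace:
step 0: [T=(((let u = -3 in u) + ((λv. ((λz. v) 0)) -3)) * ((λp. (-4 - p)) (6 + 7))) | E=∅ | St=∅]
step 1: [T=((let u = -3 in u) + ((λv. ((λz. v) 0)) -3)) | E=∅ | St=[mulR]]
step 2: [T=(let u = -3 in u) | E=∅ | St=[addR :: mulR]]
step 3: [T=u | E={u↦thunk(-3, ∅)} | St=[addR :: mulR]]
step 4: [T=-3 | E=∅ | St=[addR :: mulR]]
step 5: [T=((λv. ((λz. v) 0)) -3) | E=∅ | St=[addL(-3) :: mulR]]
step 6: [T=(λv. ((λz. v) 0)) | E=∅ | St=[thunk :: addL(-3) :: mulR]]
step 7: [T=((λz. v) 0) | E={v↦thunk(-3, ∅)} | St=[addL(-3) :: mulR]]
step 8: [T=(λz. v) | E={v↦thunk(-3, ∅)} | St=[thunk :: addL(-3) :: mulR]]
step 9: [T=v | E={z↦thunk(0, {v↦thunk(-3, ∅)}), v↦thunk(-3, ∅)} | St=[addL(-3) :: mulR]]
step 10: [T=-3 | E=∅ | St=[addL(-3) :: mulR]]
step 11: [T=((λp. (-4 - p)) (6 + 7)) | E=∅ | St=[mulL(-6)]]
step 12: [T=(λp. (-4 - p)) | E=∅ | St=[thunk :: mulL(-6)]]
step 13: [T=(-4 - p) | E={p↦thunk((6 + 7), ∅)} | St=[mulL(-6)]]
step 14: [T=-4 | E={p↦thunk((6 + 7), ∅)} | St=[subR :: mulL(-6)]]
step 15: [T=p | E={p↦thunk((6 + 7), ∅)} | St=[subL(-4) :: mulL(-6)]]
step 16: [T=(6 + 7) | E=∅ | St=[subL(-4) :: mulL(-6)]]
step 17: [T=6 | E=∅ | St=[addR :: subL(-4) :: mulL(-6)]]
step 18: [T=7 | E=∅ | St=[addL(6) :: subL(-4) :: mulL(-6)]]
→ final value 102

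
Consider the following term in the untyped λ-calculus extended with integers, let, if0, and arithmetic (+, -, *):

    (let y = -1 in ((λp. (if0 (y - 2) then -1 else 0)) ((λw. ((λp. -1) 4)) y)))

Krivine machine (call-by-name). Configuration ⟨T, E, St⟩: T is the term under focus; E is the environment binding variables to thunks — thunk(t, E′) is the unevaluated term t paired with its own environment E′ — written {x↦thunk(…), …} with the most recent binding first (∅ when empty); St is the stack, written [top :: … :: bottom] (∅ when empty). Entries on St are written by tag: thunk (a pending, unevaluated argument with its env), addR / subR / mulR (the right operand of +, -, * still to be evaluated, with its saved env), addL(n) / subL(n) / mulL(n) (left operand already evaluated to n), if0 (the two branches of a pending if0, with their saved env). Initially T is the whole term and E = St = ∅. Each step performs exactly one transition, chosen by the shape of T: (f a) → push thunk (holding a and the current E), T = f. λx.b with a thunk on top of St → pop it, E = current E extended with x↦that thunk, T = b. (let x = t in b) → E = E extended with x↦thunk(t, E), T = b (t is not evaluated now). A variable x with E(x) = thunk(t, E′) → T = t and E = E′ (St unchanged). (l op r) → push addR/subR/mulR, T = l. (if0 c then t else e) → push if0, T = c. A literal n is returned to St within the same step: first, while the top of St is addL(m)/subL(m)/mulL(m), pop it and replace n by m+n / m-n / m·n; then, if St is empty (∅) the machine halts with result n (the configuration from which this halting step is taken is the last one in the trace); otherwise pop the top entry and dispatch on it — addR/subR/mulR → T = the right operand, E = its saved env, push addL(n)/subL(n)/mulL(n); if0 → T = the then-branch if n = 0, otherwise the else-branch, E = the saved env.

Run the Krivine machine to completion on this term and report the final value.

Answer: 0

Machine steps:
[0] [T=(let y = -1 in ((λp. (if0 (y - 2) then -1 else 0)) ((λw. ((λp. -1) 4)) y))) | E=∅ | St=∅]
[1] [T=((λp. (if0 (y - 2) then -1 else 0)) ((λw. ((λp. -1) 4)) y)) | E={y↦thunk(-1, ∅)} | St=∅]
[2] [T=(λp. (if0 (y - 2) then -1 else 0)) | E={y↦thunk(-1, ∅)} | St=[thunk]]
[3] [T=(if0 (y - 2) then -1 else 0) | E={p↦thunk(((λw. ((λp. -1) 4)) y), {y↦thunk(-1, ∅)}), y↦thunk(-1, ∅)} | St=∅]
[4] [T=(y - 2) | E={p↦thunk(((λw. ((λp. -1) 4)) y), {y↦thunk(-1, ∅)}), y↦thunk(-1, ∅)} | St=[if0]]
[5] [T=y | E={p↦thunk(((λw. ((λp. -1) 4)) y), {y↦thunk(-1, ∅)}), y↦thunk(-1, ∅)} | St=[subR :: if0]]
[6] [T=-1 | E=∅ | St=[subR :: if0]]
[7] [T=2 | E={p↦thunk(((λw. ((λp. -1) 4)) y), {y↦thunk(-1, ∅)}), y↦thunk(-1, ∅)} | St=[subL(-1) :: if0]]
[8] [T=0 | E={p↦thunk(((λw. ((λp. -1) 4)) y), {y↦thunk(-1, ∅)}), y↦thunk(-1, ∅)} | St=∅]
→ final value 0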